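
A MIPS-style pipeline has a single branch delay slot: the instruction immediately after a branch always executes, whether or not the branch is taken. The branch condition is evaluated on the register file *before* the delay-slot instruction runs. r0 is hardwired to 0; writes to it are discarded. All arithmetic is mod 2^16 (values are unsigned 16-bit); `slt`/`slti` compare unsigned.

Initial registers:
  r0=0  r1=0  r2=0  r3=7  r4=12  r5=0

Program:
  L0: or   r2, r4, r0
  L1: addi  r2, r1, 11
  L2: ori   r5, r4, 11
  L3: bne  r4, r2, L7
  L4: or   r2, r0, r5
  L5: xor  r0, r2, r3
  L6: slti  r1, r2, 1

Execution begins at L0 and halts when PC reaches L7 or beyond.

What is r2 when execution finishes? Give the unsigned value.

[0] or   r2, r4, r0  →  {r0:0, r1:0, r2:12, r3:7, r4:12, r5:0}
[1] addi  r2, r1, 11  →  {r0:0, r1:0, r2:11, r3:7, r4:12, r5:0}
[2] ori   r5, r4, 11  →  {r0:0, r1:0, r2:11, r3:7, r4:12, r5:15}
[3] bne  r4, r2, L7  →  {r0:0, r1:0, r2:11, r3:7, r4:12, r5:15}  ⟨branch taken⟩
[4] or   r2, r0, r5  →  {r0:0, r1:0, r2:15, r3:7, r4:12, r5:15}

15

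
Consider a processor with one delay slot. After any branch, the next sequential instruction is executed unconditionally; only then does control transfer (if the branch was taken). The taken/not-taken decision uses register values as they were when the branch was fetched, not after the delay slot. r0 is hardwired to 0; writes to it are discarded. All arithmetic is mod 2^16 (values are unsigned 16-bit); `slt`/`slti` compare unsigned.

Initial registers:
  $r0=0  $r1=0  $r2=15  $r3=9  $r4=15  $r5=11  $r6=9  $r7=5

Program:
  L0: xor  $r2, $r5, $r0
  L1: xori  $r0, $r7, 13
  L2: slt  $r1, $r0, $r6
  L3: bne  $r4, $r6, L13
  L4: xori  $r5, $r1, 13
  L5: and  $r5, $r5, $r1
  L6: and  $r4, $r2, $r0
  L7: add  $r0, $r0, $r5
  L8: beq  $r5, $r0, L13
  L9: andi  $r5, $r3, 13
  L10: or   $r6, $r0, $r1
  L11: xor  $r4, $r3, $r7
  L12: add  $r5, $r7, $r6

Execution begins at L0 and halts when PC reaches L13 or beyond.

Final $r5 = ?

12

#0 xor  $r2, $r5, $r0 ; 0/0/11/9/15/11/9/5
#1 xori  $r0, $r7, 13 ; 0/0/11/9/15/11/9/5
#2 slt  $r1, $r0, $r6 ; 0/1/11/9/15/11/9/5
#3 bne  $r4, $r6, L13 ; 0/1/11/9/15/11/9/5 ; →target
#4 xori  $r5, $r1, 13 ; 0/1/11/9/15/12/9/5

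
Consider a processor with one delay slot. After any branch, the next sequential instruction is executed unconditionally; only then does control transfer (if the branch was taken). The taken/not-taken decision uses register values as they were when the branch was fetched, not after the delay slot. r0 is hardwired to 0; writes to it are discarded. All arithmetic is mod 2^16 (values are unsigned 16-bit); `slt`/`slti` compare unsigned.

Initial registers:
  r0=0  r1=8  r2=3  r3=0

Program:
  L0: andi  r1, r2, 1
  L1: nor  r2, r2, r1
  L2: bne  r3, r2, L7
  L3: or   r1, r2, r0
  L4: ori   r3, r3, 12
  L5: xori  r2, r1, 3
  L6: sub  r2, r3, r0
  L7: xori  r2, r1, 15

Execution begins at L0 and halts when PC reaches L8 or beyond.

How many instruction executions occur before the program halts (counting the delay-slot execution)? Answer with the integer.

5

  step pc=0: andi  r1, r2, 1  regs=(0,1,3,0)
  step pc=1: nor  r2, r2, r1  regs=(0,1,65532,0)
  step pc=2: bne  r3, r2, L7  cond=T  regs=(0,1,65532,0)
  step pc=3: or   r1, r2, r0  regs=(0,65532,65532,0)
  step pc=7: xori  r2, r1, 15  regs=(0,65532,65523,0)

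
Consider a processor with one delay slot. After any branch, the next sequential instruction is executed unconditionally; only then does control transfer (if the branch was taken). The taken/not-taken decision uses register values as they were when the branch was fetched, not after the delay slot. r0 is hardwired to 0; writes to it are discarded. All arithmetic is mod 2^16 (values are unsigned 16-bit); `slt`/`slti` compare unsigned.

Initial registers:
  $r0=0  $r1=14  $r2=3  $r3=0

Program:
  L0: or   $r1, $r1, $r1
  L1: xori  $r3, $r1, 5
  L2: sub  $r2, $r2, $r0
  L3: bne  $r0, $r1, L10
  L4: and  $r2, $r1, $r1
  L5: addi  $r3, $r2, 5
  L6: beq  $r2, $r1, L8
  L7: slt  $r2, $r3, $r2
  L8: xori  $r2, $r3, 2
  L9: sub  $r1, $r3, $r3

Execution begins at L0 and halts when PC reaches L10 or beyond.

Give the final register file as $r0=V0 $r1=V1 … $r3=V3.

PC=0  or   $r1, $r1, $r1     | $r0=0 $r1=14 $r2=3 $r3=0
PC=1  xori  $r3, $r1, 5      | $r0=0 $r1=14 $r2=3 $r3=11
PC=2  sub  $r2, $r2, $r0     | $r0=0 $r1=14 $r2=3 $r3=11
PC=3  bne  $r0, $r1, L10     | $r0=0 $r1=14 $r2=3 $r3=11  [TAKEN]
PC=4  and  $r2, $r1, $r1     | $r0=0 $r1=14 $r2=14 $r3=11

$r0=0 $r1=14 $r2=14 $r3=11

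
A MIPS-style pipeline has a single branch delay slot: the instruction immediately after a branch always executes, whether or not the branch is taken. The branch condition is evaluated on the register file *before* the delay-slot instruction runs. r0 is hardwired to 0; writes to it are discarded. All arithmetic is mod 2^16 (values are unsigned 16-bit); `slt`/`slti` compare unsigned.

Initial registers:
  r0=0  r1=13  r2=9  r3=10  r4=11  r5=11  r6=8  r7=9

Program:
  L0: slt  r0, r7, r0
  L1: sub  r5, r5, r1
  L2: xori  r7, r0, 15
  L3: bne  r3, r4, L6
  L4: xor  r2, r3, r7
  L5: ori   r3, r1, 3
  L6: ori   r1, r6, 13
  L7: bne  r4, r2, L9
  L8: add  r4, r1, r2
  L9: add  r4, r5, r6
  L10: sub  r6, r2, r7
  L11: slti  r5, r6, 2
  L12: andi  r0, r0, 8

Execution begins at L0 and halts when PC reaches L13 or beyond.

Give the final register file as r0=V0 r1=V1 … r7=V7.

r0=0 r1=13 r2=5 r3=10 r4=6 r5=0 r6=65526 r7=15

  step pc=0: slt  r0, r7, r0  regs=(0,13,9,10,11,11,8,9)
  step pc=1: sub  r5, r5, r1  regs=(0,13,9,10,11,65534,8,9)
  step pc=2: xori  r7, r0, 15  regs=(0,13,9,10,11,65534,8,15)
  step pc=3: bne  r3, r4, L6  cond=T  regs=(0,13,9,10,11,65534,8,15)
  step pc=4: xor  r2, r3, r7  regs=(0,13,5,10,11,65534,8,15)
  step pc=6: ori   r1, r6, 13  regs=(0,13,5,10,11,65534,8,15)
  step pc=7: bne  r4, r2, L9  cond=T  regs=(0,13,5,10,11,65534,8,15)
  step pc=8: add  r4, r1, r2  regs=(0,13,5,10,18,65534,8,15)
  step pc=9: add  r4, r5, r6  regs=(0,13,5,10,6,65534,8,15)
  step pc=10: sub  r6, r2, r7  regs=(0,13,5,10,6,65534,65526,15)
  step pc=11: slti  r5, r6, 2  regs=(0,13,5,10,6,0,65526,15)
  step pc=12: andi  r0, r0, 8  regs=(0,13,5,10,6,0,65526,15)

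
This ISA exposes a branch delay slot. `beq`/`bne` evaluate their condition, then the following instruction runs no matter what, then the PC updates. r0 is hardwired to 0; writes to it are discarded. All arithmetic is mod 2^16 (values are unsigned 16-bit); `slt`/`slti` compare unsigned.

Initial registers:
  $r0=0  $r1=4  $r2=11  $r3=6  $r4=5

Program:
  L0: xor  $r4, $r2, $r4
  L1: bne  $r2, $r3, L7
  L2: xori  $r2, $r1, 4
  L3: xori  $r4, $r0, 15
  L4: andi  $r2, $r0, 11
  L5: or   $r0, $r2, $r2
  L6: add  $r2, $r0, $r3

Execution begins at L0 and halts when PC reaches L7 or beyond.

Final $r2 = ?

#0 xor  $r4, $r2, $r4 ; 0/4/11/6/14
#1 bne  $r2, $r3, L7 ; 0/4/11/6/14 ; →target
#2 xori  $r2, $r1, 4 ; 0/4/0/6/14

0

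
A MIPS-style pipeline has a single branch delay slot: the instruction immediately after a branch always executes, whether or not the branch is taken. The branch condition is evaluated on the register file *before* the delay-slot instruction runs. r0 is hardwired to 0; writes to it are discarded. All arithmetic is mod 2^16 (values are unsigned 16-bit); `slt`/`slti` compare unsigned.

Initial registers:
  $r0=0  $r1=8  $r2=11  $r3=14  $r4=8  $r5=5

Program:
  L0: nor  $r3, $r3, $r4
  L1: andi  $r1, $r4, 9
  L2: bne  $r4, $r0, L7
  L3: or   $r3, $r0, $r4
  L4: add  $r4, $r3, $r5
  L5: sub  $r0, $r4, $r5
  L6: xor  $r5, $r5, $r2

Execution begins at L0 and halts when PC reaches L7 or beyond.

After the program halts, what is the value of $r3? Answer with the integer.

[0] nor  $r3, $r3, $r4  →  {$r0:0, $r1:8, $r2:11, $r3:65521, $r4:8, $r5:5}
[1] andi  $r1, $r4, 9  →  {$r0:0, $r1:8, $r2:11, $r3:65521, $r4:8, $r5:5}
[2] bne  $r4, $r0, L7  →  {$r0:0, $r1:8, $r2:11, $r3:65521, $r4:8, $r5:5}  ⟨branch taken⟩
[3] or   $r3, $r0, $r4  →  {$r0:0, $r1:8, $r2:11, $r3:8, $r4:8, $r5:5}

8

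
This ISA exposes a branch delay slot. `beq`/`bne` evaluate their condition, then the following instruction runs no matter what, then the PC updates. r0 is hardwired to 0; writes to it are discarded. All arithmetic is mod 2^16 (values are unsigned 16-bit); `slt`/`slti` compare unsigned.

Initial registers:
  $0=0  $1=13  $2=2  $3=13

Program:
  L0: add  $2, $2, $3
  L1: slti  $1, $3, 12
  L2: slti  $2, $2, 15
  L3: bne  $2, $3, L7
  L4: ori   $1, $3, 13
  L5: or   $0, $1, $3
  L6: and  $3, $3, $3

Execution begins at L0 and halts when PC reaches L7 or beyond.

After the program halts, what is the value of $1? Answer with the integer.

13

[0] add  $2, $2, $3  →  {$0:0, $1:13, $2:15, $3:13}
[1] slti  $1, $3, 12  →  {$0:0, $1:0, $2:15, $3:13}
[2] slti  $2, $2, 15  →  {$0:0, $1:0, $2:0, $3:13}
[3] bne  $2, $3, L7  →  {$0:0, $1:0, $2:0, $3:13}  ⟨branch taken⟩
[4] ori   $1, $3, 13  →  {$0:0, $1:13, $2:0, $3:13}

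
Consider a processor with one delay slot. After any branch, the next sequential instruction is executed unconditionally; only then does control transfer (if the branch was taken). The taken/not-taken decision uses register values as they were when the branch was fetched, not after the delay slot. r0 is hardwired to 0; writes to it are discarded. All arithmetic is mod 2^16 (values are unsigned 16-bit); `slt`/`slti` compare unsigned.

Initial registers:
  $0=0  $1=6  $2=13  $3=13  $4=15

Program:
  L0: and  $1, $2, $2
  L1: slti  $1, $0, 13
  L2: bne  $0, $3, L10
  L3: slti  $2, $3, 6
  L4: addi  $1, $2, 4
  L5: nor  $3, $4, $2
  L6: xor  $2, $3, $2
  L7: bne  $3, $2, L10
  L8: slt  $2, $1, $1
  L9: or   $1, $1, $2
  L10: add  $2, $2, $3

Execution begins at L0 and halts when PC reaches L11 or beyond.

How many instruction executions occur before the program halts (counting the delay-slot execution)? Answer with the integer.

  step pc=0: and  $1, $2, $2  regs=(0,13,13,13,15)
  step pc=1: slti  $1, $0, 13  regs=(0,1,13,13,15)
  step pc=2: bne  $0, $3, L10  cond=T  regs=(0,1,13,13,15)
  step pc=3: slti  $2, $3, 6  regs=(0,1,0,13,15)
  step pc=10: add  $2, $2, $3  regs=(0,1,13,13,15)

5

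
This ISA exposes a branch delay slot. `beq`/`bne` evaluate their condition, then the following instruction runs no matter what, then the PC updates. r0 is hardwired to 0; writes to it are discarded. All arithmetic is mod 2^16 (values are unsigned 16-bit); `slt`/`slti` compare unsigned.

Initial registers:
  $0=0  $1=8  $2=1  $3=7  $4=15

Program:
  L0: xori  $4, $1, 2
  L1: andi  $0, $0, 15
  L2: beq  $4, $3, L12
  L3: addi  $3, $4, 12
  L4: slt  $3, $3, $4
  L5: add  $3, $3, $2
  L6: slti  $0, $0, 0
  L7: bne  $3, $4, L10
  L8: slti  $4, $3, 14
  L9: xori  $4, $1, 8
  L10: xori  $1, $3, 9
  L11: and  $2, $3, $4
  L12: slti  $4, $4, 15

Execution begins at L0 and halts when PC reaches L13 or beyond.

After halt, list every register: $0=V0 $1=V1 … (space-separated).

$0=0 $1=8 $2=1 $3=1 $4=1

PC=0  xori  $4, $1, 2        | $0=0 $1=8 $2=1 $3=7 $4=10
PC=1  andi  $0, $0, 15       | $0=0 $1=8 $2=1 $3=7 $4=10
PC=2  beq  $4, $3, L12       | $0=0 $1=8 $2=1 $3=7 $4=10  [not taken]
PC=3  addi  $3, $4, 12       | $0=0 $1=8 $2=1 $3=22 $4=10
PC=4  slt  $3, $3, $4        | $0=0 $1=8 $2=1 $3=0 $4=10
PC=5  add  $3, $3, $2        | $0=0 $1=8 $2=1 $3=1 $4=10
PC=6  slti  $0, $0, 0        | $0=0 $1=8 $2=1 $3=1 $4=10
PC=7  bne  $3, $4, L10       | $0=0 $1=8 $2=1 $3=1 $4=10  [TAKEN]
PC=8  slti  $4, $3, 14       | $0=0 $1=8 $2=1 $3=1 $4=1
PC=10 xori  $1, $3, 9        | $0=0 $1=8 $2=1 $3=1 $4=1
PC=11 and  $2, $3, $4        | $0=0 $1=8 $2=1 $3=1 $4=1
PC=12 slti  $4, $4, 15       | $0=0 $1=8 $2=1 $3=1 $4=1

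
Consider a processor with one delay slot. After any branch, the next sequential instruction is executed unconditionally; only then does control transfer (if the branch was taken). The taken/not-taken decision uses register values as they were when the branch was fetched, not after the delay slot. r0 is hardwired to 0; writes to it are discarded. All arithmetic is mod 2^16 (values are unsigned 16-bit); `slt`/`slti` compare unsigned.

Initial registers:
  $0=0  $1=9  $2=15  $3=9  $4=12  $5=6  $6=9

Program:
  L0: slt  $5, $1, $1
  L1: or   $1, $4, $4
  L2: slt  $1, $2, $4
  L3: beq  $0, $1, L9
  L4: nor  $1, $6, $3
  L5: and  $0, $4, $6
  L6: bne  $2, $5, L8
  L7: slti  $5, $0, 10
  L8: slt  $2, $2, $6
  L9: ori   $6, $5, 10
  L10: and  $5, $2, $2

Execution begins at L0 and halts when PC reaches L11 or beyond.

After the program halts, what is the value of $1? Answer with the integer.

[0] slt  $5, $1, $1  →  {$0:0, $1:9, $2:15, $3:9, $4:12, $5:0, $6:9}
[1] or   $1, $4, $4  →  {$0:0, $1:12, $2:15, $3:9, $4:12, $5:0, $6:9}
[2] slt  $1, $2, $4  →  {$0:0, $1:0, $2:15, $3:9, $4:12, $5:0, $6:9}
[3] beq  $0, $1, L9  →  {$0:0, $1:0, $2:15, $3:9, $4:12, $5:0, $6:9}  ⟨branch taken⟩
[4] nor  $1, $6, $3  →  {$0:0, $1:65526, $2:15, $3:9, $4:12, $5:0, $6:9}
[9] ori   $6, $5, 10  →  {$0:0, $1:65526, $2:15, $3:9, $4:12, $5:0, $6:10}
[10] and  $5, $2, $2  →  {$0:0, $1:65526, $2:15, $3:9, $4:12, $5:15, $6:10}

65526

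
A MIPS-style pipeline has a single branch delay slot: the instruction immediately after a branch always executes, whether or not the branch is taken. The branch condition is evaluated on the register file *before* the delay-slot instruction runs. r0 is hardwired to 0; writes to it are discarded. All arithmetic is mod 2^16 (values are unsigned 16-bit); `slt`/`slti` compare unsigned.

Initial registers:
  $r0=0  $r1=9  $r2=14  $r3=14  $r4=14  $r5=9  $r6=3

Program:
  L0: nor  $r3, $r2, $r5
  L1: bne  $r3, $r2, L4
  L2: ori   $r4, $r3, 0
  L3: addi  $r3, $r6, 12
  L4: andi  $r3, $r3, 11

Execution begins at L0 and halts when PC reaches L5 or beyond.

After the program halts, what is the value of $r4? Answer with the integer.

65520

PC=0  nor  $r3, $r2, $r5     | $r0=0 $r1=9 $r2=14 $r3=65520 $r4=14 $r5=9 $r6=3
PC=1  bne  $r3, $r2, L4      | $r0=0 $r1=9 $r2=14 $r3=65520 $r4=14 $r5=9 $r6=3  [TAKEN]
PC=2  ori   $r4, $r3, 0      | $r0=0 $r1=9 $r2=14 $r3=65520 $r4=65520 $r5=9 $r6=3
PC=4  andi  $r3, $r3, 11     | $r0=0 $r1=9 $r2=14 $r3=0 $r4=65520 $r5=9 $r6=3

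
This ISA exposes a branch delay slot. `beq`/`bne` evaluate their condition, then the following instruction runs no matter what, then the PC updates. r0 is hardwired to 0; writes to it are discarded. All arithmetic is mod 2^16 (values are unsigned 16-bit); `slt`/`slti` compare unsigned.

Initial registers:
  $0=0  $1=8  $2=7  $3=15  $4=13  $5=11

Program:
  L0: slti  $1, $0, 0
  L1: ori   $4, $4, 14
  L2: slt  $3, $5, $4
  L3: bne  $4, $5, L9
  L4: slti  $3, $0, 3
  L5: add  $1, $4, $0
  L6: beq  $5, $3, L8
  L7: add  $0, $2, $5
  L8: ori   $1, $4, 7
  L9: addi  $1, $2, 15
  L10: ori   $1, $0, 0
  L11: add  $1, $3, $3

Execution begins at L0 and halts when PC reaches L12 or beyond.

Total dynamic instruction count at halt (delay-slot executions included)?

[0] slti  $1, $0, 0  →  {$0:0, $1:0, $2:7, $3:15, $4:13, $5:11}
[1] ori   $4, $4, 14  →  {$0:0, $1:0, $2:7, $3:15, $4:15, $5:11}
[2] slt  $3, $5, $4  →  {$0:0, $1:0, $2:7, $3:1, $4:15, $5:11}
[3] bne  $4, $5, L9  →  {$0:0, $1:0, $2:7, $3:1, $4:15, $5:11}  ⟨branch taken⟩
[4] slti  $3, $0, 3  →  {$0:0, $1:0, $2:7, $3:1, $4:15, $5:11}
[9] addi  $1, $2, 15  →  {$0:0, $1:22, $2:7, $3:1, $4:15, $5:11}
[10] ori   $1, $0, 0  →  {$0:0, $1:0, $2:7, $3:1, $4:15, $5:11}
[11] add  $1, $3, $3  →  {$0:0, $1:2, $2:7, $3:1, $4:15, $5:11}

8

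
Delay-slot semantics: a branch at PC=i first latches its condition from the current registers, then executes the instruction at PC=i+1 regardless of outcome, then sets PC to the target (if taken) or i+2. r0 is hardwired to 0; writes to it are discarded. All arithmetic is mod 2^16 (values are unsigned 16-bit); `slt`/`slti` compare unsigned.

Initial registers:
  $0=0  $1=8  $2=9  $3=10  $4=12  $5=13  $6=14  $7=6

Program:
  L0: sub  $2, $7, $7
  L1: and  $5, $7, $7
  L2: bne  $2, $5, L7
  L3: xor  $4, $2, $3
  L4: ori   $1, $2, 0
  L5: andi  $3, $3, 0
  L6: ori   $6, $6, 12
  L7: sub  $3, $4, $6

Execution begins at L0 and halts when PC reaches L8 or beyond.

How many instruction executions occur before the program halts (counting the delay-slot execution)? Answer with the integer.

5

PC=0  sub  $2, $7, $7        | $0=0 $1=8 $2=0 $3=10 $4=12 $5=13 $6=14 $7=6
PC=1  and  $5, $7, $7        | $0=0 $1=8 $2=0 $3=10 $4=12 $5=6 $6=14 $7=6
PC=2  bne  $2, $5, L7        | $0=0 $1=8 $2=0 $3=10 $4=12 $5=6 $6=14 $7=6  [TAKEN]
PC=3  xor  $4, $2, $3        | $0=0 $1=8 $2=0 $3=10 $4=10 $5=6 $6=14 $7=6
PC=7  sub  $3, $4, $6        | $0=0 $1=8 $2=0 $3=65532 $4=10 $5=6 $6=14 $7=6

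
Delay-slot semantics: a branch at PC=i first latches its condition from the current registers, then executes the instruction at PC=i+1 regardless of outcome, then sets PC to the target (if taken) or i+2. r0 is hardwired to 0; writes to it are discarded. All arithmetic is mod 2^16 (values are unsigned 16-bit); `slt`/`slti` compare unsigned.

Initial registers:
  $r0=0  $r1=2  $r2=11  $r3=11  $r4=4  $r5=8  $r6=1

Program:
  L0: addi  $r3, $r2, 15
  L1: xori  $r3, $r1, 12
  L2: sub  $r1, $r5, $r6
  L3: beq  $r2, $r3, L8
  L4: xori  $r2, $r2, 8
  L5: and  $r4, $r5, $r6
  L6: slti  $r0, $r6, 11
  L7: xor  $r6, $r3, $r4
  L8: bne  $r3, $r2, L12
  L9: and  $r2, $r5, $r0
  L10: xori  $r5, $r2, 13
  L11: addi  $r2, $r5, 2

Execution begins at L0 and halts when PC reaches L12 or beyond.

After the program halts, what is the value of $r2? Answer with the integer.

0

  step pc=0: addi  $r3, $r2, 15  regs=(0,2,11,26,4,8,1)
  step pc=1: xori  $r3, $r1, 12  regs=(0,2,11,14,4,8,1)
  step pc=2: sub  $r1, $r5, $r6  regs=(0,7,11,14,4,8,1)
  step pc=3: beq  $r2, $r3, L8  cond=F  regs=(0,7,11,14,4,8,1)
  step pc=4: xori  $r2, $r2, 8  regs=(0,7,3,14,4,8,1)
  step pc=5: and  $r4, $r5, $r6  regs=(0,7,3,14,0,8,1)
  step pc=6: slti  $r0, $r6, 11  regs=(0,7,3,14,0,8,1)
  step pc=7: xor  $r6, $r3, $r4  regs=(0,7,3,14,0,8,14)
  step pc=8: bne  $r3, $r2, L12  cond=T  regs=(0,7,3,14,0,8,14)
  step pc=9: and  $r2, $r5, $r0  regs=(0,7,0,14,0,8,14)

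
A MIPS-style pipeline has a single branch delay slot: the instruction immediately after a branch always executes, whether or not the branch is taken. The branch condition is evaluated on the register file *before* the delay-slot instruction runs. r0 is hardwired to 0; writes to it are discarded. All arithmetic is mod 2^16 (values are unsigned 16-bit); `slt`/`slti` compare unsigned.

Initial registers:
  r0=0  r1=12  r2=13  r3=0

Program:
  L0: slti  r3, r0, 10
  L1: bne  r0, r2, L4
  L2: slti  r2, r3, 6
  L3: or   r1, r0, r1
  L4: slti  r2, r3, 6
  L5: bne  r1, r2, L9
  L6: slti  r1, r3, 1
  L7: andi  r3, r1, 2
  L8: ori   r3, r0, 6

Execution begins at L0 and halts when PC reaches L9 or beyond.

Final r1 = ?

0

[0] slti  r3, r0, 10  →  {r0:0, r1:12, r2:13, r3:1}
[1] bne  r0, r2, L4  →  {r0:0, r1:12, r2:13, r3:1}  ⟨branch taken⟩
[2] slti  r2, r3, 6  →  {r0:0, r1:12, r2:1, r3:1}
[4] slti  r2, r3, 6  →  {r0:0, r1:12, r2:1, r3:1}
[5] bne  r1, r2, L9  →  {r0:0, r1:12, r2:1, r3:1}  ⟨branch taken⟩
[6] slti  r1, r3, 1  →  {r0:0, r1:0, r2:1, r3:1}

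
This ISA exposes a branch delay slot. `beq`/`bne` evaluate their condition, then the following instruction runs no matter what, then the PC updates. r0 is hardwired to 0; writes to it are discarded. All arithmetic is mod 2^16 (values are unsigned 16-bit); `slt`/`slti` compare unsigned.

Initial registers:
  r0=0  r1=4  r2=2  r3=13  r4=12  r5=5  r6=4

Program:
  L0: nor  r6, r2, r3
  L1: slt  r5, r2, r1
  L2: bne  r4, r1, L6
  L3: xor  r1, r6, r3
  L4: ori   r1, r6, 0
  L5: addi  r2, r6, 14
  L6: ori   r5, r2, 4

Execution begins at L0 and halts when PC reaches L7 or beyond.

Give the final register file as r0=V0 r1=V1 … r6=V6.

[0] nor  r6, r2, r3  →  {r0:0, r1:4, r2:2, r3:13, r4:12, r5:5, r6:65520}
[1] slt  r5, r2, r1  →  {r0:0, r1:4, r2:2, r3:13, r4:12, r5:1, r6:65520}
[2] bne  r4, r1, L6  →  {r0:0, r1:4, r2:2, r3:13, r4:12, r5:1, r6:65520}  ⟨branch taken⟩
[3] xor  r1, r6, r3  →  {r0:0, r1:65533, r2:2, r3:13, r4:12, r5:1, r6:65520}
[6] ori   r5, r2, 4  →  {r0:0, r1:65533, r2:2, r3:13, r4:12, r5:6, r6:65520}

r0=0 r1=65533 r2=2 r3=13 r4=12 r5=6 r6=65520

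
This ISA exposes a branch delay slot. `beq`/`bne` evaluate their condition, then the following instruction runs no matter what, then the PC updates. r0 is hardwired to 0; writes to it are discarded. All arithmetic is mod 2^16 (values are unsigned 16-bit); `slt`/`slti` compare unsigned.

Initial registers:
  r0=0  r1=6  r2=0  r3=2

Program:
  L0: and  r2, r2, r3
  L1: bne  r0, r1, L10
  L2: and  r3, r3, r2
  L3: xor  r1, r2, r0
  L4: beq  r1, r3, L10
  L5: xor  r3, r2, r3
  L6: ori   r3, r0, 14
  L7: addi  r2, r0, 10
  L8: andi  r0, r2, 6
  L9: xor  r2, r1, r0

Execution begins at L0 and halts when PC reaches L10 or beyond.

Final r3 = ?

0

#0 and  r2, r2, r3 ; 0/6/0/2
#1 bne  r0, r1, L10 ; 0/6/0/2 ; →target
#2 and  r3, r3, r2 ; 0/6/0/0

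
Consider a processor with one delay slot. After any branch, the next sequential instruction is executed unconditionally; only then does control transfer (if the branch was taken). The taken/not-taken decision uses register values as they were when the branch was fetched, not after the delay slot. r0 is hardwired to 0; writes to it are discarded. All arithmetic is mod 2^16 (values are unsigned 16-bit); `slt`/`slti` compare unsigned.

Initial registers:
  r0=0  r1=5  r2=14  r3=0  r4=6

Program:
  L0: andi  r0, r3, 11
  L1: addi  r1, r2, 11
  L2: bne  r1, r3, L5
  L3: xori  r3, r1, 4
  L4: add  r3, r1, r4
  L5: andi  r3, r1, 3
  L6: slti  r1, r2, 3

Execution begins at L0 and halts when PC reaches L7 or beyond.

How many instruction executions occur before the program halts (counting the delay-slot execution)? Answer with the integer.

6

#0 andi  r0, r3, 11 ; 0/5/14/0/6
#1 addi  r1, r2, 11 ; 0/25/14/0/6
#2 bne  r1, r3, L5 ; 0/25/14/0/6 ; →target
#3 xori  r3, r1, 4 ; 0/25/14/29/6
#5 andi  r3, r1, 3 ; 0/25/14/1/6
#6 slti  r1, r2, 3 ; 0/0/14/1/6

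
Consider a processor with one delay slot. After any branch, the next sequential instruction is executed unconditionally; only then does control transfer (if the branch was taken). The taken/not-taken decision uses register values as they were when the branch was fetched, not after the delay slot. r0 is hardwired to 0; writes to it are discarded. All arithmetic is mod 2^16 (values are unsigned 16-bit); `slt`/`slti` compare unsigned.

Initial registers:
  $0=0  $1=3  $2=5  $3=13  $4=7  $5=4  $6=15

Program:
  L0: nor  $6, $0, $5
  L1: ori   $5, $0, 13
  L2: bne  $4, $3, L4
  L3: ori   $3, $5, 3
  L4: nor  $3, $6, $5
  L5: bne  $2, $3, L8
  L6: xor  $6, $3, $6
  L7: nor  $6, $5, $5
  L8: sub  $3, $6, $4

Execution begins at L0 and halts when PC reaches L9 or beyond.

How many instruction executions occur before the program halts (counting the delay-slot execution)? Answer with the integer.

8

  step pc=0: nor  $6, $0, $5  regs=(0,3,5,13,7,4,65531)
  step pc=1: ori   $5, $0, 13  regs=(0,3,5,13,7,13,65531)
  step pc=2: bne  $4, $3, L4  cond=T  regs=(0,3,5,13,7,13,65531)
  step pc=3: ori   $3, $5, 3  regs=(0,3,5,15,7,13,65531)
  step pc=4: nor  $3, $6, $5  regs=(0,3,5,0,7,13,65531)
  step pc=5: bne  $2, $3, L8  cond=T  regs=(0,3,5,0,7,13,65531)
  step pc=6: xor  $6, $3, $6  regs=(0,3,5,0,7,13,65531)
  step pc=8: sub  $3, $6, $4  regs=(0,3,5,65524,7,13,65531)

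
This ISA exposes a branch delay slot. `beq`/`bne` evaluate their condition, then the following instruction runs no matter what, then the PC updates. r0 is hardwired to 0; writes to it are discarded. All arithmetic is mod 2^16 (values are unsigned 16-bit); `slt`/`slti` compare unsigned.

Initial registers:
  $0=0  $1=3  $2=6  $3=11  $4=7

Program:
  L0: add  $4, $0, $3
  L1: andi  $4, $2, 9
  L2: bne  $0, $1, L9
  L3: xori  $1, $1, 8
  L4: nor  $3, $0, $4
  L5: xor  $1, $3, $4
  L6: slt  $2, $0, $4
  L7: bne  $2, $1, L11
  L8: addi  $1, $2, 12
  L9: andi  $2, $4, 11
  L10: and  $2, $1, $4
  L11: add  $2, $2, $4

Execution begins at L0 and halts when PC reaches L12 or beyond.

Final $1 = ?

11

[0] add  $4, $0, $3  →  {$0:0, $1:3, $2:6, $3:11, $4:11}
[1] andi  $4, $2, 9  →  {$0:0, $1:3, $2:6, $3:11, $4:0}
[2] bne  $0, $1, L9  →  {$0:0, $1:3, $2:6, $3:11, $4:0}  ⟨branch taken⟩
[3] xori  $1, $1, 8  →  {$0:0, $1:11, $2:6, $3:11, $4:0}
[9] andi  $2, $4, 11  →  {$0:0, $1:11, $2:0, $3:11, $4:0}
[10] and  $2, $1, $4  →  {$0:0, $1:11, $2:0, $3:11, $4:0}
[11] add  $2, $2, $4  →  {$0:0, $1:11, $2:0, $3:11, $4:0}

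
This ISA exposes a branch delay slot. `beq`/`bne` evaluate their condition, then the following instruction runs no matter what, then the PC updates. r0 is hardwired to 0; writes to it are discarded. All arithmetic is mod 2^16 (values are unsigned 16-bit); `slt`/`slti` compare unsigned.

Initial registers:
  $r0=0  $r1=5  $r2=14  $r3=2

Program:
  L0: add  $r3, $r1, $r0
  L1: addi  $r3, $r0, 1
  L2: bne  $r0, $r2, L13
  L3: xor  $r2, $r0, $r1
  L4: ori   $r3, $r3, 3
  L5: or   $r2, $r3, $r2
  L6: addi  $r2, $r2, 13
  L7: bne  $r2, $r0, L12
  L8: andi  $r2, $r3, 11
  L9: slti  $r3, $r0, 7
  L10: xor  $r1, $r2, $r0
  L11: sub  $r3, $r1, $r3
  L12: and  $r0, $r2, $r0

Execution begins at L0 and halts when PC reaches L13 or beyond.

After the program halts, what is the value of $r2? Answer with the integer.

PC=0  add  $r3, $r1, $r0     | $r0=0 $r1=5 $r2=14 $r3=5
PC=1  addi  $r3, $r0, 1      | $r0=0 $r1=5 $r2=14 $r3=1
PC=2  bne  $r0, $r2, L13     | $r0=0 $r1=5 $r2=14 $r3=1  [TAKEN]
PC=3  xor  $r2, $r0, $r1     | $r0=0 $r1=5 $r2=5 $r3=1

5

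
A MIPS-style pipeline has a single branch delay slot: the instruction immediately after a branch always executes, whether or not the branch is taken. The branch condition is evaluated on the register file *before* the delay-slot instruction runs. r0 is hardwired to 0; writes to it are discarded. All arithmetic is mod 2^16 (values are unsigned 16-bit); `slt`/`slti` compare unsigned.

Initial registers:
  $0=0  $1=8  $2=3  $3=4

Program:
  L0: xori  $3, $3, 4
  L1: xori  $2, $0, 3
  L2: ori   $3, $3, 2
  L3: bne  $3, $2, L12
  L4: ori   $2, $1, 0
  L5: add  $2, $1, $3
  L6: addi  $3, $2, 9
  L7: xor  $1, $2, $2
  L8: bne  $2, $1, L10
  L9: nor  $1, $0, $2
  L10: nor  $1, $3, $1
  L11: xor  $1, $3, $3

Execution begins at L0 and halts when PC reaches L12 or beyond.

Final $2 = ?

8

[0] xori  $3, $3, 4  →  {$0:0, $1:8, $2:3, $3:0}
[1] xori  $2, $0, 3  →  {$0:0, $1:8, $2:3, $3:0}
[2] ori   $3, $3, 2  →  {$0:0, $1:8, $2:3, $3:2}
[3] bne  $3, $2, L12  →  {$0:0, $1:8, $2:3, $3:2}  ⟨branch taken⟩
[4] ori   $2, $1, 0  →  {$0:0, $1:8, $2:8, $3:2}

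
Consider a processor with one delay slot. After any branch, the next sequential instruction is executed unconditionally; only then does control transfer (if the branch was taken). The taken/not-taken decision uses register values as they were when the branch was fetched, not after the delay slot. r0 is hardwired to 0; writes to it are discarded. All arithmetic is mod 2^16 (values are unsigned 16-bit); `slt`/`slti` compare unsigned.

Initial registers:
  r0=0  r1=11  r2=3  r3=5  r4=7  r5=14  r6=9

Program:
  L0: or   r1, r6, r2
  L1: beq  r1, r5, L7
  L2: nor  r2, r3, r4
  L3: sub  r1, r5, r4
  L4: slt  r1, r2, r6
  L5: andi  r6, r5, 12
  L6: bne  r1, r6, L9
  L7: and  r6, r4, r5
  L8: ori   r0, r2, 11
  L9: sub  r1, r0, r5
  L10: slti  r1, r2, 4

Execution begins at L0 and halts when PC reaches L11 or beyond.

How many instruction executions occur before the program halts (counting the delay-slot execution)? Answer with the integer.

10

#0 or   r1, r6, r2 ; 0/11/3/5/7/14/9
#1 beq  r1, r5, L7 ; 0/11/3/5/7/14/9 ; →fallthru
#2 nor  r2, r3, r4 ; 0/11/65528/5/7/14/9
#3 sub  r1, r5, r4 ; 0/7/65528/5/7/14/9
#4 slt  r1, r2, r6 ; 0/0/65528/5/7/14/9
#5 andi  r6, r5, 12 ; 0/0/65528/5/7/14/12
#6 bne  r1, r6, L9 ; 0/0/65528/5/7/14/12 ; →target
#7 and  r6, r4, r5 ; 0/0/65528/5/7/14/6
#9 sub  r1, r0, r5 ; 0/65522/65528/5/7/14/6
#10 slti  r1, r2, 4 ; 0/0/65528/5/7/14/6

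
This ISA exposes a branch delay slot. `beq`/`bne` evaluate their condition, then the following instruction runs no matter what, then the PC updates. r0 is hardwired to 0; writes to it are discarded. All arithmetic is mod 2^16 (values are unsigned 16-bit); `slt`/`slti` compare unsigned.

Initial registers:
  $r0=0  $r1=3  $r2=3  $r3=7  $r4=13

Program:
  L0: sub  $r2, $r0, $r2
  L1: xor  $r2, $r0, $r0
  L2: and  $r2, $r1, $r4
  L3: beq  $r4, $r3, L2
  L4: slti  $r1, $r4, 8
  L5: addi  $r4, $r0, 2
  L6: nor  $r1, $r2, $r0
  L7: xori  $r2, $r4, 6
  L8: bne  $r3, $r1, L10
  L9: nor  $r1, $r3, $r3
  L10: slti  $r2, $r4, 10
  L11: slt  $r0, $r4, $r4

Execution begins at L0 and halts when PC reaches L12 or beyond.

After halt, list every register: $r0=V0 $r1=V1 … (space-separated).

$r0=0 $r1=65528 $r2=1 $r3=7 $r4=2

#0 sub  $r2, $r0, $r2 ; 0/3/65533/7/13
#1 xor  $r2, $r0, $r0 ; 0/3/0/7/13
#2 and  $r2, $r1, $r4 ; 0/3/1/7/13
#3 beq  $r4, $r3, L2 ; 0/3/1/7/13 ; →fallthru
#4 slti  $r1, $r4, 8 ; 0/0/1/7/13
#5 addi  $r4, $r0, 2 ; 0/0/1/7/2
#6 nor  $r1, $r2, $r0 ; 0/65534/1/7/2
#7 xori  $r2, $r4, 6 ; 0/65534/4/7/2
#8 bne  $r3, $r1, L10 ; 0/65534/4/7/2 ; →target
#9 nor  $r1, $r3, $r3 ; 0/65528/4/7/2
#10 slti  $r2, $r4, 10 ; 0/65528/1/7/2
#11 slt  $r0, $r4, $r4 ; 0/65528/1/7/2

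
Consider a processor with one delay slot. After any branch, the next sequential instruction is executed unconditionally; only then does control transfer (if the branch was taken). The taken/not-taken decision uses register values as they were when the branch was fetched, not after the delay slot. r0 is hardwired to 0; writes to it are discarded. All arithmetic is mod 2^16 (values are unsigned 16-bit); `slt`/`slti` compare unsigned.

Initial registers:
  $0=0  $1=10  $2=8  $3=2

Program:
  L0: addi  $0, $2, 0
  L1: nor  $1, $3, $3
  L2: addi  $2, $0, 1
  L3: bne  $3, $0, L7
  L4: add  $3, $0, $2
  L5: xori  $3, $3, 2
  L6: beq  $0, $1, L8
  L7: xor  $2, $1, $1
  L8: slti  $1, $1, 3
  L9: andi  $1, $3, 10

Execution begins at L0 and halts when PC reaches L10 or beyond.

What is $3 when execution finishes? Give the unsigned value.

1

PC=0  addi  $0, $2, 0        | $0=0 $1=10 $2=8 $3=2
PC=1  nor  $1, $3, $3        | $0=0 $1=65533 $2=8 $3=2
PC=2  addi  $2, $0, 1        | $0=0 $1=65533 $2=1 $3=2
PC=3  bne  $3, $0, L7        | $0=0 $1=65533 $2=1 $3=2  [TAKEN]
PC=4  add  $3, $0, $2        | $0=0 $1=65533 $2=1 $3=1
PC=7  xor  $2, $1, $1        | $0=0 $1=65533 $2=0 $3=1
PC=8  slti  $1, $1, 3        | $0=0 $1=0 $2=0 $3=1
PC=9  andi  $1, $3, 10       | $0=0 $1=0 $2=0 $3=1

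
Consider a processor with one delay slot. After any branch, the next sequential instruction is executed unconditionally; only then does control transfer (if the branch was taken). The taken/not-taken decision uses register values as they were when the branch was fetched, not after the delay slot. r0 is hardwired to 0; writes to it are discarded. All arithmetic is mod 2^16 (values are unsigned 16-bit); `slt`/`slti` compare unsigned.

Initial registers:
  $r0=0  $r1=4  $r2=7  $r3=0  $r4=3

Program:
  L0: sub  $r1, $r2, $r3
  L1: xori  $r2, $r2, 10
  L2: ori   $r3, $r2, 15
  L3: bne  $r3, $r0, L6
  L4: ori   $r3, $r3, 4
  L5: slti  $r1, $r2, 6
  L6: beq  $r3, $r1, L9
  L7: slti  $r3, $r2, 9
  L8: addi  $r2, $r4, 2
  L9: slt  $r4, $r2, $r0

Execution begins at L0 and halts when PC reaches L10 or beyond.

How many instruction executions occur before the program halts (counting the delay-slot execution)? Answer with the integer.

9

  step pc=0: sub  $r1, $r2, $r3  regs=(0,7,7,0,3)
  step pc=1: xori  $r2, $r2, 10  regs=(0,7,13,0,3)
  step pc=2: ori   $r3, $r2, 15  regs=(0,7,13,15,3)
  step pc=3: bne  $r3, $r0, L6  cond=T  regs=(0,7,13,15,3)
  step pc=4: ori   $r3, $r3, 4  regs=(0,7,13,15,3)
  step pc=6: beq  $r3, $r1, L9  cond=F  regs=(0,7,13,15,3)
  step pc=7: slti  $r3, $r2, 9  regs=(0,7,13,0,3)
  step pc=8: addi  $r2, $r4, 2  regs=(0,7,5,0,3)
  step pc=9: slt  $r4, $r2, $r0  regs=(0,7,5,0,0)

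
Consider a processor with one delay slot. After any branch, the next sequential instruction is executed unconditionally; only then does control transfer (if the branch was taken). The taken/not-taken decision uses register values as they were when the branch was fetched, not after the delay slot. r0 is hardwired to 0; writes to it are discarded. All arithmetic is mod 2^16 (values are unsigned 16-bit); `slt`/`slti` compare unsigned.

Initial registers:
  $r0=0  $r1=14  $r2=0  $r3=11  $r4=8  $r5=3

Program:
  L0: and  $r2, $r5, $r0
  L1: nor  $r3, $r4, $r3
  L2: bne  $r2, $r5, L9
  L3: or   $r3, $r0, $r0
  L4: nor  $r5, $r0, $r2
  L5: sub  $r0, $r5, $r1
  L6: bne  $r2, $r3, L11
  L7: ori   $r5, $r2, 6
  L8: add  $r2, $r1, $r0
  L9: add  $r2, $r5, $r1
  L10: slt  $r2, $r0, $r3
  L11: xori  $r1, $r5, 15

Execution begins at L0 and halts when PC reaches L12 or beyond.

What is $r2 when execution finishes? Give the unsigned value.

[0] and  $r2, $r5, $r0  →  {$r0:0, $r1:14, $r2:0, $r3:11, $r4:8, $r5:3}
[1] nor  $r3, $r4, $r3  →  {$r0:0, $r1:14, $r2:0, $r3:65524, $r4:8, $r5:3}
[2] bne  $r2, $r5, L9  →  {$r0:0, $r1:14, $r2:0, $r3:65524, $r4:8, $r5:3}  ⟨branch taken⟩
[3] or   $r3, $r0, $r0  →  {$r0:0, $r1:14, $r2:0, $r3:0, $r4:8, $r5:3}
[9] add  $r2, $r5, $r1  →  {$r0:0, $r1:14, $r2:17, $r3:0, $r4:8, $r5:3}
[10] slt  $r2, $r0, $r3  →  {$r0:0, $r1:14, $r2:0, $r3:0, $r4:8, $r5:3}
[11] xori  $r1, $r5, 15  →  {$r0:0, $r1:12, $r2:0, $r3:0, $r4:8, $r5:3}

0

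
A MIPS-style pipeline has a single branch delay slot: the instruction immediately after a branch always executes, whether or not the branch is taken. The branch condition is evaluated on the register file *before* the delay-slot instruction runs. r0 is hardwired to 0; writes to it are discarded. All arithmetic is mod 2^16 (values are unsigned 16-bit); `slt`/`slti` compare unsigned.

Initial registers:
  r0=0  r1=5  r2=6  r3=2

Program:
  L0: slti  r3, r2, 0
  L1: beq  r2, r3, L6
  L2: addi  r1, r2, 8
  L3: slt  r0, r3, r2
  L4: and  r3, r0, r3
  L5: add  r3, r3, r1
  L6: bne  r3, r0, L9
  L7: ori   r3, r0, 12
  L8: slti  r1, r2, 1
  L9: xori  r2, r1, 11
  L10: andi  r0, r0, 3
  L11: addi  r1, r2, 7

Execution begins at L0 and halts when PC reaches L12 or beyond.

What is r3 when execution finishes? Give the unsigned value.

12

#0 slti  r3, r2, 0 ; 0/5/6/0
#1 beq  r2, r3, L6 ; 0/5/6/0 ; →fallthru
#2 addi  r1, r2, 8 ; 0/14/6/0
#3 slt  r0, r3, r2 ; 0/14/6/0
#4 and  r3, r0, r3 ; 0/14/6/0
#5 add  r3, r3, r1 ; 0/14/6/14
#6 bne  r3, r0, L9 ; 0/14/6/14 ; →target
#7 ori   r3, r0, 12 ; 0/14/6/12
#9 xori  r2, r1, 11 ; 0/14/5/12
#10 andi  r0, r0, 3 ; 0/14/5/12
#11 addi  r1, r2, 7 ; 0/12/5/12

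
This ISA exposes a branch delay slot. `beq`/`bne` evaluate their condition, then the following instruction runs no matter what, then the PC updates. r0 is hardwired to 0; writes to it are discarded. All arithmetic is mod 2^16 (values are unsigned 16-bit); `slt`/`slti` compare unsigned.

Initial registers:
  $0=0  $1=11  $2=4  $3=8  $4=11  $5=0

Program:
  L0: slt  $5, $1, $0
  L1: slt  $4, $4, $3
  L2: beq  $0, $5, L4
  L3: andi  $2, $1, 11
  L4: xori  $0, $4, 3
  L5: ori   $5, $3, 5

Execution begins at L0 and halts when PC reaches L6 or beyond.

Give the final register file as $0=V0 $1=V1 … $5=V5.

$0=0 $1=11 $2=11 $3=8 $4=0 $5=13

[0] slt  $5, $1, $0  →  {$0:0, $1:11, $2:4, $3:8, $4:11, $5:0}
[1] slt  $4, $4, $3  →  {$0:0, $1:11, $2:4, $3:8, $4:0, $5:0}
[2] beq  $0, $5, L4  →  {$0:0, $1:11, $2:4, $3:8, $4:0, $5:0}  ⟨branch taken⟩
[3] andi  $2, $1, 11  →  {$0:0, $1:11, $2:11, $3:8, $4:0, $5:0}
[4] xori  $0, $4, 3  →  {$0:0, $1:11, $2:11, $3:8, $4:0, $5:0}
[5] ori   $5, $3, 5  →  {$0:0, $1:11, $2:11, $3:8, $4:0, $5:13}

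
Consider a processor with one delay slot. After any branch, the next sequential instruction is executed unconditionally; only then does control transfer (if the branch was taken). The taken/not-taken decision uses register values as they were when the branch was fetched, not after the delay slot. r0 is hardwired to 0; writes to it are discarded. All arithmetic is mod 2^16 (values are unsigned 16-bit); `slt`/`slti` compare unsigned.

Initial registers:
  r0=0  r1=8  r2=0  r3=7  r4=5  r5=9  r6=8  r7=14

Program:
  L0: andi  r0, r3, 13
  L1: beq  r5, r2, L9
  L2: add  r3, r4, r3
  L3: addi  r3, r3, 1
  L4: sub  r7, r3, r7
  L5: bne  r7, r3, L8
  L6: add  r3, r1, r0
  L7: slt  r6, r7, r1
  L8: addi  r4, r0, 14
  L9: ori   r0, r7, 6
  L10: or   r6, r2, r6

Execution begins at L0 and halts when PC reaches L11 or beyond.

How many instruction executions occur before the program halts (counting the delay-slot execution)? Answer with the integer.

#0 andi  r0, r3, 13 ; 0/8/0/7/5/9/8/14
#1 beq  r5, r2, L9 ; 0/8/0/7/5/9/8/14 ; →fallthru
#2 add  r3, r4, r3 ; 0/8/0/12/5/9/8/14
#3 addi  r3, r3, 1 ; 0/8/0/13/5/9/8/14
#4 sub  r7, r3, r7 ; 0/8/0/13/5/9/8/65535
#5 bne  r7, r3, L8 ; 0/8/0/13/5/9/8/65535 ; →target
#6 add  r3, r1, r0 ; 0/8/0/8/5/9/8/65535
#8 addi  r4, r0, 14 ; 0/8/0/8/14/9/8/65535
#9 ori   r0, r7, 6 ; 0/8/0/8/14/9/8/65535
#10 or   r6, r2, r6 ; 0/8/0/8/14/9/8/65535

10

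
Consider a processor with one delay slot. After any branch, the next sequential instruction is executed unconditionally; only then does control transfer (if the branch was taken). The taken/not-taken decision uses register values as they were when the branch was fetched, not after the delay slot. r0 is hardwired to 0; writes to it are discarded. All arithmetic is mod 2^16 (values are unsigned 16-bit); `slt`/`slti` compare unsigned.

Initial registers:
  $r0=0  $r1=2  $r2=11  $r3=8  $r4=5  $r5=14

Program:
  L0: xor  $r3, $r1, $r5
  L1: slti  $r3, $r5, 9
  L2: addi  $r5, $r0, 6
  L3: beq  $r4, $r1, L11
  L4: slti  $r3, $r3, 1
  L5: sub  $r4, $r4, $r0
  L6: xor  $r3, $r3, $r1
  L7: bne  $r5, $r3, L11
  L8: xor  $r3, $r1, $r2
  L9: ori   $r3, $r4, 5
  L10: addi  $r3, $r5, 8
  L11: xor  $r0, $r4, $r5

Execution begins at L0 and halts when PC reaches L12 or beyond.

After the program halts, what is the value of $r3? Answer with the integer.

[0] xor  $r3, $r1, $r5  →  {$r0:0, $r1:2, $r2:11, $r3:12, $r4:5, $r5:14}
[1] slti  $r3, $r5, 9  →  {$r0:0, $r1:2, $r2:11, $r3:0, $r4:5, $r5:14}
[2] addi  $r5, $r0, 6  →  {$r0:0, $r1:2, $r2:11, $r3:0, $r4:5, $r5:6}
[3] beq  $r4, $r1, L11  →  {$r0:0, $r1:2, $r2:11, $r3:0, $r4:5, $r5:6}  ⟨branch fallthrough⟩
[4] slti  $r3, $r3, 1  →  {$r0:0, $r1:2, $r2:11, $r3:1, $r4:5, $r5:6}
[5] sub  $r4, $r4, $r0  →  {$r0:0, $r1:2, $r2:11, $r3:1, $r4:5, $r5:6}
[6] xor  $r3, $r3, $r1  →  {$r0:0, $r1:2, $r2:11, $r3:3, $r4:5, $r5:6}
[7] bne  $r5, $r3, L11  →  {$r0:0, $r1:2, $r2:11, $r3:3, $r4:5, $r5:6}  ⟨branch taken⟩
[8] xor  $r3, $r1, $r2  →  {$r0:0, $r1:2, $r2:11, $r3:9, $r4:5, $r5:6}
[11] xor  $r0, $r4, $r5  →  {$r0:0, $r1:2, $r2:11, $r3:9, $r4:5, $r5:6}

9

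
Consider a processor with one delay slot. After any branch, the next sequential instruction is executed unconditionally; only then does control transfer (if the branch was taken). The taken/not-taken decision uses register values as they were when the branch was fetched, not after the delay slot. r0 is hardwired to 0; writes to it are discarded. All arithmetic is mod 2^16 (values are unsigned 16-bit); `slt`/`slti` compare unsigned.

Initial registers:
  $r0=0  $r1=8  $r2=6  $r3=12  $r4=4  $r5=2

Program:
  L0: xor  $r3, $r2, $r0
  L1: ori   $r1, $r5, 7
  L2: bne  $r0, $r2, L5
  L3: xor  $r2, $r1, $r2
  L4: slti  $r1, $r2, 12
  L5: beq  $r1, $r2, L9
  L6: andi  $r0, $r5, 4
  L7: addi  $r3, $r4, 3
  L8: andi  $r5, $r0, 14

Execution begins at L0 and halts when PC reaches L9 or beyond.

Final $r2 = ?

1

#0 xor  $r3, $r2, $r0 ; 0/8/6/6/4/2
#1 ori   $r1, $r5, 7 ; 0/7/6/6/4/2
#2 bne  $r0, $r2, L5 ; 0/7/6/6/4/2 ; →target
#3 xor  $r2, $r1, $r2 ; 0/7/1/6/4/2
#5 beq  $r1, $r2, L9 ; 0/7/1/6/4/2 ; →fallthru
#6 andi  $r0, $r5, 4 ; 0/7/1/6/4/2
#7 addi  $r3, $r4, 3 ; 0/7/1/7/4/2
#8 andi  $r5, $r0, 14 ; 0/7/1/7/4/0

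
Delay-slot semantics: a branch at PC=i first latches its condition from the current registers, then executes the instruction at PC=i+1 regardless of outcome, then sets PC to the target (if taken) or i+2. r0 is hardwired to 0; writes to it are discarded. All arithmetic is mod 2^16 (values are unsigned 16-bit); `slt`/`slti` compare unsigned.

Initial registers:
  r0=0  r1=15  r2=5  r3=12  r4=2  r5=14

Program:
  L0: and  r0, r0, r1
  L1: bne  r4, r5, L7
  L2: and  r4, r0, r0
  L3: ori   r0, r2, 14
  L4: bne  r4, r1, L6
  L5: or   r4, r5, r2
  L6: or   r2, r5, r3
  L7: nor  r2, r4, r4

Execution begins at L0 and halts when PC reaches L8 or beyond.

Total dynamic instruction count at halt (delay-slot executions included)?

  step pc=0: and  r0, r0, r1  regs=(0,15,5,12,2,14)
  step pc=1: bne  r4, r5, L7  cond=T  regs=(0,15,5,12,2,14)
  step pc=2: and  r4, r0, r0  regs=(0,15,5,12,0,14)
  step pc=7: nor  r2, r4, r4  regs=(0,15,65535,12,0,14)

4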